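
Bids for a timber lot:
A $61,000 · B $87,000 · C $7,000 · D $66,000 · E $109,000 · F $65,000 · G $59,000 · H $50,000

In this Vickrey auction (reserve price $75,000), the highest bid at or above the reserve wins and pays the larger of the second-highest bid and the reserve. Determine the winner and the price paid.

Rule: the highest bid at or above the reserve wins and pays the larger of the second-highest bid and the reserve.
Bids in order: 109,000 (E) > 87,000 (B) > 66,000 (D) > 65,000 (F) > 61,000 (A) > 59,000 (G) > …
E has the top bid at or above the reserve ($109,000).
Second-highest bid $87,000 exceeds the reserve $75,000 → payment $87,000.

E pays $87,000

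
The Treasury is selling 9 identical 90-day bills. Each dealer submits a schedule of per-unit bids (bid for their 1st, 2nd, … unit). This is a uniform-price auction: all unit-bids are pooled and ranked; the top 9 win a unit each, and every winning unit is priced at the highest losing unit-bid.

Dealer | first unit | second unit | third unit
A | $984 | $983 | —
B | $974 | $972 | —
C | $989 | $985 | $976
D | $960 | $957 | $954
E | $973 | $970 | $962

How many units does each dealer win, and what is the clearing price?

A 2, B 2, C 3, E 2; clearing price $962

All unit-bids, highest first — top 9: 989 (C-1), 985 (C-2), 984 (A-1), 983 (A-2), 976 (C-3), 974 (B-1), 973 (E-1), 972 (B-2), 970 (E-2)
First bid not allocated: $962.
Allocation: A 2, B 2, C 3, E 2.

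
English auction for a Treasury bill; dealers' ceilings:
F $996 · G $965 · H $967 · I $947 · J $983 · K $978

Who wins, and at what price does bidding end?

F wins at $983

Rule: the price rises until one bidder remains; the winner pays the price at which the last rival dropped out.
Limits ranked: 996 (F) > 983 (J) > 978 (K) > 967 (H) > 965 (G) > 947 (I)
J is the last rival to drop out, at $983; F remains and wins at that price.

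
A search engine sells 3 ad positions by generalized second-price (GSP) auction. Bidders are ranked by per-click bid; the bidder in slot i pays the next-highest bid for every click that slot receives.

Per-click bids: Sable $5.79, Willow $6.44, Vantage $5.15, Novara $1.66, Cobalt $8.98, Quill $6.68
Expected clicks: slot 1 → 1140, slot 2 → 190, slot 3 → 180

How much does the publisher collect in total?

Per-click bids in order: $8.98 (Cobalt) > $6.68 (Quill) > $6.44 (Willow) > $5.79 (Sable) > …
Slot 1: Cobalt pays $6.68 × 1140 = $7615.20
Slot 2: Quill pays $6.44 × 190 = $1223.60
Slot 3: Willow pays $5.79 × 180 = $1042.20
Total = $9881.00

Total revenue: $9881.00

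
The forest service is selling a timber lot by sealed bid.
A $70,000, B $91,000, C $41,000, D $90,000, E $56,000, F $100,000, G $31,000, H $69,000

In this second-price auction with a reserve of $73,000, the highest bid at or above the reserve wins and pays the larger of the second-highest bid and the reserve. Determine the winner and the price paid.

F pays $91,000

Bids ranked: 100,000 (F) > 91,000 (B) > 90,000 (D) > 70,000 (A) > 69,000 (H) > 56,000 (E) > …
F has the top bid at or above the reserve ($100,000).
Second-highest bid $91,000 exceeds the reserve $73,000 → payment $91,000.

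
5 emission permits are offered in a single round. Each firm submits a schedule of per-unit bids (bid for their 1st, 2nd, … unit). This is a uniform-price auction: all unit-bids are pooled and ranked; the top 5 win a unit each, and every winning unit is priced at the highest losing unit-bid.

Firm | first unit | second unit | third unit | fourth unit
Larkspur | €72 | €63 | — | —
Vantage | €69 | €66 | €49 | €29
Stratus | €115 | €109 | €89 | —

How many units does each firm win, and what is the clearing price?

Merging the schedules and taking the best 5: 115 (Stratus-1), 109 (Stratus-2), 89 (Stratus-3), 72 (Larkspur-1), 69 (Vantage-1)
Highest rejected unit-bid = €66.
Allocation: Larkspur 1, Stratus 3, Vantage 1.

Larkspur 1, Stratus 3, Vantage 1; clearing price €66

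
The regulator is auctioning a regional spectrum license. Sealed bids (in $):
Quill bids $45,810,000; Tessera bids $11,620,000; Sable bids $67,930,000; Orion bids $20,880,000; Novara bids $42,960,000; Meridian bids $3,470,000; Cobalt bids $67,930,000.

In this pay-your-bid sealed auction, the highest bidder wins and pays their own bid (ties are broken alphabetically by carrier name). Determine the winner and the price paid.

Cobalt pays $67,930,000

Rule: the highest bidder wins and pays their own bid.
Bids ranked: 67,930,000 (Cobalt) > 67,930,000 (Sable) > 45,810,000 (Quill) > 42,960,000 (Novara) > 20,880,000 (Orion) > 11,620,000 (Tessera) > …
Tie at $67,930,000 → Cobalt wins by tie-break.
Cobalt is highest → pays own bid, $67,930,000.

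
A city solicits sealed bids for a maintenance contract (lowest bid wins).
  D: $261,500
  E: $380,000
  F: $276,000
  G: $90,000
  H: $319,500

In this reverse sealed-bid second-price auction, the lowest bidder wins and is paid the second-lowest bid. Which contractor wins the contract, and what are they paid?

Rule: the lowest bidder wins and is paid the second-lowest bid.
Bids in order: 90,000 (G) < 261,500 (D) < 276,000 (F) < 319,500 (H) < 380,000 (E)
G is lowest; is paid the second-lowest bid, $261,500.

G is paid $261,500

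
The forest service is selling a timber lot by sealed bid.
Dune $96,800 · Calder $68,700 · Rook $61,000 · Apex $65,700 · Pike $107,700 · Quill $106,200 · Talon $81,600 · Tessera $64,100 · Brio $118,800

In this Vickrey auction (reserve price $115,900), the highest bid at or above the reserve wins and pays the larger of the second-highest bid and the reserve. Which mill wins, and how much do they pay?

Brio pays $115,900

Rule: the highest bid at or above the reserve wins and pays the larger of the second-highest bid and the reserve.
Bids ranked: 118,800 (Brio) > 107,700 (Pike) > 106,200 (Quill) > 96,800 (Dune) > 81,600 (Talon) > 68,700 (Calder) > …
Highest eligible bid: Brio at $118,800.
max(second-highest $107,700, reserve $115,900) = $115,900.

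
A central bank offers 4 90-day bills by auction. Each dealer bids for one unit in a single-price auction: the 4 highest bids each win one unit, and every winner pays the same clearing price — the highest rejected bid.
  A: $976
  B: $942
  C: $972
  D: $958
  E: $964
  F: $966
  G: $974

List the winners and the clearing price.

Bids ranked high→low: 976 (A), 974 (G), 972 (C), 966 (F), 964 (E), 958 (D), …
Top 4: A, G, C, F.
First losing bid is E's $964, which sets the uniform price.

A, G, C, F; each pays $964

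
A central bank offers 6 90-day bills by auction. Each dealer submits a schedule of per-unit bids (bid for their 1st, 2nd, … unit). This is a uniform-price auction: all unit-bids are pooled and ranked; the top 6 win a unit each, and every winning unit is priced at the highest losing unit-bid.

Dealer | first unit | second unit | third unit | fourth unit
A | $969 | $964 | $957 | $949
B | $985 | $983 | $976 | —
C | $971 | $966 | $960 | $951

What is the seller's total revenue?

Merging the schedules and taking the best 6: 985 (B-1), 983 (B-2), 976 (B-3), 971 (C-1), 969 (A-1), 966 (C-2)
Highest rejected unit-bid = $964.
Allocation: A 1, B 3, C 2. Every unit priced at $964.
Revenue = 6 × 964 = $5,784.

Total revenue: $5,784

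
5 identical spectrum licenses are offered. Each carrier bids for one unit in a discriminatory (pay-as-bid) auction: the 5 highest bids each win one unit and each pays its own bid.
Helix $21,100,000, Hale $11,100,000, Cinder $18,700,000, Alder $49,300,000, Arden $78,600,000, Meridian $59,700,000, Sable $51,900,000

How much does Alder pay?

Alder pays $49,300,000

Ordering the bids: 78,600,000 (Arden), 59,700,000 (Meridian), 51,900,000 (Sable), 49,300,000 (Alder), 21,100,000 (Helix), 18,700,000 (Cinder), 11,100,000 (Hale)
The 5 highest are Arden, Meridian, Sable, Alder, Helix.
Alder wins → own bid $49,300,000.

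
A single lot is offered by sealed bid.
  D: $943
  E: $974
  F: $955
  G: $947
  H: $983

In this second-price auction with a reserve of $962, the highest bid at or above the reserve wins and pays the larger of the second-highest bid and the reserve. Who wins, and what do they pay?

H pays $974

Bids ranked: 983 (H) > 974 (E) > 955 (F) > 947 (G) > 943 (D)
H has the top bid at or above the reserve ($983).
max(second-highest $974, reserve $962) = $974; the reserve does not bind.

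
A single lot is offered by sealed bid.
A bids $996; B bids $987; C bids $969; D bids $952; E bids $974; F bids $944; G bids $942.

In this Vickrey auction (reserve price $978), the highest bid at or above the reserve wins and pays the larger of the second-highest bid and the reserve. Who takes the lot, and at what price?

Rule: the highest bid at or above the reserve wins and pays the larger of the second-highest bid and the reserve.
Bids ranked: 996 (A) > 987 (B) > 974 (E) > 969 (C) > 952 (D) > 944 (F) > …
Highest eligible bid: A at $996.
Second-highest bid $987 exceeds the reserve $978 → payment $987.

A pays $987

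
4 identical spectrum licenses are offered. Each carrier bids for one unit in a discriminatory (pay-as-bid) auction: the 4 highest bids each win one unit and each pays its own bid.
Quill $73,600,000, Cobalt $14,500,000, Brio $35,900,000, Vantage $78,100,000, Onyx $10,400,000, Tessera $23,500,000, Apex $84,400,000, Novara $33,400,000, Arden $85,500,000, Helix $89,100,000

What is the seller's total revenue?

Bids ranked high→low: 89,100,000 (Helix), 85,500,000 (Arden), 84,400,000 (Apex), 78,100,000 (Vantage), 73,600,000 (Quill), 35,900,000 (Brio), …
Winners (4 units): Helix, Arden, Apex, Vantage.
Total revenue = 89,100,000 + 85,500,000 + 84,400,000 + 78,100,000 = $337,100,000.

Total revenue: $337,100,000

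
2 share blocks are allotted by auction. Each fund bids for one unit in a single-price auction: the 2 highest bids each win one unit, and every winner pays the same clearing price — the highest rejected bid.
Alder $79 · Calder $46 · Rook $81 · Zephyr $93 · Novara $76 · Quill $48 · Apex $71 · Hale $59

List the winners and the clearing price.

Ordering the bids: 93 (Zephyr), 81 (Rook), 79 (Alder), 76 (Novara), …
The 2 highest are Zephyr, Rook.
First losing bid is Alder's $79, which sets the uniform price.

Zephyr, Rook; each pays $79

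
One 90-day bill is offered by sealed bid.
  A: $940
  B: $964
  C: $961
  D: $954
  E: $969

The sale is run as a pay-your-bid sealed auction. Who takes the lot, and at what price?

Pay-your-bid sealed auction: the highest bidder wins and pays their own bid.
Bids in order: 969 (E) > 964 (B) > 961 (C) > 954 (D) > 940 (A)
E is highest → pays own bid, $969.

E pays $969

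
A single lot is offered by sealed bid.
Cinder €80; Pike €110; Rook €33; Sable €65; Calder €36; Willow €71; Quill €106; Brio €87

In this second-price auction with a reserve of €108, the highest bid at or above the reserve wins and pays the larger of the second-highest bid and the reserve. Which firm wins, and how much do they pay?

Second-price auction with a reserve of €108: the highest bid at or above the reserve wins and pays the larger of the second-highest bid and the reserve.
Sorting bids: 110 (Pike) > 106 (Quill) > 87 (Brio) > 80 (Cinder) > 71 (Willow) > 65 (Sable) > …
Pike has the top bid at or above the reserve (€110).
max(second-highest €106, reserve €108) = €108.

Pike pays €108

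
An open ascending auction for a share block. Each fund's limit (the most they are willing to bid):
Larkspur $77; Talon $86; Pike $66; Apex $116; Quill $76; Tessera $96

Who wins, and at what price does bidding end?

Limits in order: 116 (Apex) > 96 (Tessera) > 86 (Talon) > 77 (Larkspur) > 76 (Quill) > 66 (Pike)
Once the price passes $96, only Apex is left; the hammer falls at Tessera's limit of $96.

Apex wins at $96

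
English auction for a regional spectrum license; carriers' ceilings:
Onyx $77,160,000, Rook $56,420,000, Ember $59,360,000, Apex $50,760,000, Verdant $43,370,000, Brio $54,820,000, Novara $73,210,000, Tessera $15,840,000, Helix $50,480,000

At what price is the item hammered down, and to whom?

Onyx wins at $73,210,000

Limits ranked: 77,160,000 (Onyx) > 73,210,000 (Novara) > 59,360,000 (Ember) > 56,420,000 (Rook) > 54,820,000 (Brio) > 50,760,000 (Apex) > …
Bidding ends when Novara exits at $73,210,000; Onyx takes it.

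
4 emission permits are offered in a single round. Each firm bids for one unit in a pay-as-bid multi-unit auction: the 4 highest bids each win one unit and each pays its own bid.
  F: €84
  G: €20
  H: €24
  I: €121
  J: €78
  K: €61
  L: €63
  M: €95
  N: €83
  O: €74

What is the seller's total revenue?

Total revenue: €383

Sorting: 121 (I), 95 (M), 84 (F), 83 (N), 78 (J), 74 (O), …
Winners (4 units): I, M, F, N.
Total revenue = 121 + 95 + 84 + 83 = €383.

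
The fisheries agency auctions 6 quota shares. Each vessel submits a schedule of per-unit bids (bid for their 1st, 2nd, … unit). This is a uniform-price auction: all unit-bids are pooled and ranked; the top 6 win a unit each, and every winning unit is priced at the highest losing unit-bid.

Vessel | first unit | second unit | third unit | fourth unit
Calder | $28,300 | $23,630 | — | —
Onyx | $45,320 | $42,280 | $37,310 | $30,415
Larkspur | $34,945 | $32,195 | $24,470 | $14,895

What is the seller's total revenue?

All unit-bids, highest first — top 6: 45,320 (Onyx-1), 42,280 (Onyx-2), 37,310 (Onyx-3), 34,945 (Larkspur-1), 32,195 (Larkspur-2), 30,415 (Onyx-4)
Highest rejected unit-bid = $28,300.
Allocation: Larkspur 2, Onyx 4. Every unit priced at $28,300.
Revenue = 6 × 28,300 = $169,800.

Total revenue: $169,800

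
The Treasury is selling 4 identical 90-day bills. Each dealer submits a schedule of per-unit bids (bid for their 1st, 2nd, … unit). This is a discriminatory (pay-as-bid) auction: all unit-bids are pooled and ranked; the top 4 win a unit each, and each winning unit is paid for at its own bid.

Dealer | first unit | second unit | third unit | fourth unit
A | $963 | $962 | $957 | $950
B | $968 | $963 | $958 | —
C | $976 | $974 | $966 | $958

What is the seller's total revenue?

Merging the schedules and taking the best 4: 976 (C-1), 974 (C-2), 968 (B-1), 966 (C-3)
Next rejected bid: $963 (not a price — pay-as-bid).
Each winning unit pays its own bid.
Revenue = 976 + 974 + 968 + 966 = $3,884.

Total revenue: $3,884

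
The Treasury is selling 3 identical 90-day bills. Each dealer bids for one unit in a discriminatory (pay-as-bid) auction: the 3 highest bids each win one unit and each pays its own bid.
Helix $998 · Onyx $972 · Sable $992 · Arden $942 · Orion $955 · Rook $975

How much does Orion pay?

Orion pays $0

Sorting: 998 (Helix), 992 (Sable), 975 (Rook), 972 (Onyx), 955 (Orion), …
Winners (3 units): Helix, Sable, Rook.
Orion does not win → $0.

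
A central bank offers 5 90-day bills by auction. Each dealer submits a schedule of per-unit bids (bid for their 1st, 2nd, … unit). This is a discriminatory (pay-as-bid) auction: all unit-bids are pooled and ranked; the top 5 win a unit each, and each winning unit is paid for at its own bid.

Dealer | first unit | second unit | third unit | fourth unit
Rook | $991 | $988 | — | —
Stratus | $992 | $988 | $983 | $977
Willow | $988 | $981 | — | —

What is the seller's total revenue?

Total revenue: $4,947

All unit-bids, highest first — top 5: 992 (Stratus-1), 991 (Rook-1), 988 (Rook-2), 988 (Stratus-2), 988 (Willow-1)
Next rejected bid: $983 (not a price — pay-as-bid).
Each winning unit pays its own bid.
Revenue = 992 + 991 + 988 + 988 + 988 = $4,947.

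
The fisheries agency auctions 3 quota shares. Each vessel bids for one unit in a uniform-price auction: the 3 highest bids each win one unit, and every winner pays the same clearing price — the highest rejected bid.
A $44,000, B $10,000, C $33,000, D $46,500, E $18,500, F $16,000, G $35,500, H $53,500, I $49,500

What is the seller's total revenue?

Total revenue: $132,000

Sorting: 53,500 (H), 49,500 (I), 46,500 (D), 44,000 (A), 35,500 (G), …
The 3 highest are H, I, D.
Clearing price = highest rejected bid = $44,000.
Total revenue = 3 × $44,000 = $132,000.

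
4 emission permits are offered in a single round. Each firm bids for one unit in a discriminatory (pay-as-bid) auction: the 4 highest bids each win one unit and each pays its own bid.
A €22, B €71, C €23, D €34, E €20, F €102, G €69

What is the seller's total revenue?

Bids ranked high→low: 102 (F), 71 (B), 69 (G), 34 (D), 23 (C), 22 (A), …
Top 4: F, B, G, D.
Total revenue = 102 + 71 + 69 + 34 = €276.

Total revenue: €276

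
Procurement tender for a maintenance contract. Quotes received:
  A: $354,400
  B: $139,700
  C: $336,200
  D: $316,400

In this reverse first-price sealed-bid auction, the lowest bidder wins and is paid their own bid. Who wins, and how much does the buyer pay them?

B is paid $139,700

Bids ranked: 139,700 (B) < 316,400 (D) < 336,200 (C) < 354,400 (A)
First-price: B is paid what they bid, $139,700.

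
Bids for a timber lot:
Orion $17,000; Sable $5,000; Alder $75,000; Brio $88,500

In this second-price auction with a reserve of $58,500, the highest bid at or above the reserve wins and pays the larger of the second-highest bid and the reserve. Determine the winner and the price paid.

Bids ranked: 88,500 (Brio) > 75,000 (Alder) > 17,000 (Orion) > 5,000 (Sable)
Highest eligible bid: Brio at $88,500.
Second-highest bid $75,000 exceeds the reserve $58,500 → payment $75,000.

Brio pays $75,000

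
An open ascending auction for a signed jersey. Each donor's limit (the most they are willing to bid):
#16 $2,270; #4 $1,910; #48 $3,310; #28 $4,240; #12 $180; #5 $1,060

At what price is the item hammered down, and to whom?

Rule: the price rises until one bidder remains; the winner pays the price at which the last rival dropped out.
Limits in order: 4,240 (#28) > 3,310 (#48) > 2,270 (#16) > 1,910 (#4) > 1,060 (#5) > 180 (#12)
#48 is the last rival to drop out, at $3,310; #28 remains and wins at that price.

#28 wins at $3,310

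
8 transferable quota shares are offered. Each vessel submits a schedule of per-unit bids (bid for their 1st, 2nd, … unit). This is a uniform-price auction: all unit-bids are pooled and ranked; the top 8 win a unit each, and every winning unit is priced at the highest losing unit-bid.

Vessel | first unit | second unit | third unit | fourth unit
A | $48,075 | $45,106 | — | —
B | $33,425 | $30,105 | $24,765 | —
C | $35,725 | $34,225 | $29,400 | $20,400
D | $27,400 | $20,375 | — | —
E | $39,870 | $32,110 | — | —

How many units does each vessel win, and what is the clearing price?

A 2, B 2, C 2, E 2; clearing price $29,400

Merging the schedules and taking the best 8: 48,075 (A-1), 45,106 (A-2), 39,870 (E-1), 35,725 (C-1), 34,225 (C-2), 33,425 (B-1), 32,110 (E-2), 30,105 (B-2)
Highest rejected unit-bid = $29,400.
Allocation: A 2, B 2, C 2, E 2.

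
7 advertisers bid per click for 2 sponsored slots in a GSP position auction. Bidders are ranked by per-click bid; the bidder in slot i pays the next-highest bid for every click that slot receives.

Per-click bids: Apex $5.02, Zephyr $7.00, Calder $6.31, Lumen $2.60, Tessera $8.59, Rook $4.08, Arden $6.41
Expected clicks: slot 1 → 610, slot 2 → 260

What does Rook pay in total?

Rook pays $0.00

Ranked by bid: $8.59 (Tessera) > $7.00 (Zephyr) > $6.41 (Arden) > …
Rook ranks below slot 2 → no slot, pays nothing.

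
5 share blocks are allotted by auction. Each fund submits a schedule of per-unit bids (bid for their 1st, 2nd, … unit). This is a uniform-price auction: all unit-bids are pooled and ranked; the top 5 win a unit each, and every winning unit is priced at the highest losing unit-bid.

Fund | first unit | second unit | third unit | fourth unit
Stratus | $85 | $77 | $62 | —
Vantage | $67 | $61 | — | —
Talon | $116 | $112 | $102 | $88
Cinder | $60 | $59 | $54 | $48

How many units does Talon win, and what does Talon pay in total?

All unit-bids, highest first — top 5: 116 (Talon-1), 112 (Talon-2), 102 (Talon-3), 88 (Talon-4), 85 (Stratus-1)
Highest rejected unit-bid = $77.
Talon wins 4 unit(s) at $77 each.

Talon: 4 units, pays $308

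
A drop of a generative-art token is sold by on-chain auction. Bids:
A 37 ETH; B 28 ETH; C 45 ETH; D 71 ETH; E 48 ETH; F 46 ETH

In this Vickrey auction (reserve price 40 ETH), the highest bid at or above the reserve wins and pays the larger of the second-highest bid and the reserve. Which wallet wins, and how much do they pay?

D pays 48 ETH

Bids in order: 71 (D) > 48 (E) > 46 (F) > 45 (C) > 37 (A) > 28 (B)
D has the top bid at or above the reserve (71 ETH).
max(second-highest 48 ETH, reserve 40 ETH) = 48 ETH; the reserve does not bind.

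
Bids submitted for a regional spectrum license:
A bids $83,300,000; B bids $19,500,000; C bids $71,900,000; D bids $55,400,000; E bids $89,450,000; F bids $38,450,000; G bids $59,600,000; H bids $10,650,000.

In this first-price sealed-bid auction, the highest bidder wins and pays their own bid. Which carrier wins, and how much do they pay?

E pays $89,450,000

Rule: the highest bidder wins and pays their own bid.
Sorting bids: 89,450,000 (E) > 83,300,000 (A) > 71,900,000 (C) > 59,600,000 (G) > 55,400,000 (D) > 38,450,000 (F) > …
E is highest → pays own bid, $89,450,000.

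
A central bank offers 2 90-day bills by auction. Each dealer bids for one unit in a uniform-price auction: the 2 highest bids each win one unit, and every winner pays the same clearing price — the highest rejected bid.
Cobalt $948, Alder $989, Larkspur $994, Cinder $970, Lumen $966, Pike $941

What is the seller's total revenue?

Total revenue: $1,940

Ordering the bids: 994 (Larkspur), 989 (Alder), 970 (Cinder), 966 (Lumen), …
The 2 highest are Larkspur, Alder.
Highest unsuccessful bid: $970 → clearing price.
Total revenue = 2 × $970 = $1,940.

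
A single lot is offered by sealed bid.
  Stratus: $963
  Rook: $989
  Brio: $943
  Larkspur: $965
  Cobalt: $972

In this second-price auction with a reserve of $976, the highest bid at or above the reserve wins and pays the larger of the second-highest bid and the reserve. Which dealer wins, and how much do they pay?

Rook pays $976

Rule: the highest bid at or above the reserve wins and pays the larger of the second-highest bid and the reserve.
Bids ranked: 989 (Rook) > 972 (Cobalt) > 965 (Larkspur) > 963 (Stratus) > 943 (Brio)
Highest eligible bid: Rook at $989.
Second-highest bid $972 is below the reserve $976, so the reserve binds → payment $976.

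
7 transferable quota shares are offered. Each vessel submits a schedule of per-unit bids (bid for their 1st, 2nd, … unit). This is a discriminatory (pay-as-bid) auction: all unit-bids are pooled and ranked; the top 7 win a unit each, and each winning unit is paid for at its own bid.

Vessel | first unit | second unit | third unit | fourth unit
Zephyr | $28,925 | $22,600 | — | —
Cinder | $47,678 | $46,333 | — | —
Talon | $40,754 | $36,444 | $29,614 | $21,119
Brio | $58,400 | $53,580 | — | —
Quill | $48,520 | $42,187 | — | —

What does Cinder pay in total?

Cinder pays $94,011

All unit-bids, highest first — top 7: 58,400 (Brio-1), 53,580 (Brio-2), 48,520 (Quill-1), 47,678 (Cinder-1), 46,333 (Cinder-2), 42,187 (Quill-2), 40,754 (Talon-1)
Next rejected bid: $36,444 (not a price — pay-as-bid).
Cinder's winning unit-bids: 47,678 + 46,333 = $94,011.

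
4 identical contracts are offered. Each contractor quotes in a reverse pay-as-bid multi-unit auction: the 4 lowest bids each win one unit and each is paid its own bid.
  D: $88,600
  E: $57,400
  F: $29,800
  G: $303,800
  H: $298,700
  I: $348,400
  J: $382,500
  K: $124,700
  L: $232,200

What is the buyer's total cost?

Total cost: $300,500

Bids ranked low→high: 29,800 (F), 57,400 (E), 88,600 (D), 124,700 (K), 232,200 (L), 298,700 (H), …
Winners (4 units): F, E, D, K.
Total cost = 29,800 + 57,400 + 88,600 + 124,700 = $300,500.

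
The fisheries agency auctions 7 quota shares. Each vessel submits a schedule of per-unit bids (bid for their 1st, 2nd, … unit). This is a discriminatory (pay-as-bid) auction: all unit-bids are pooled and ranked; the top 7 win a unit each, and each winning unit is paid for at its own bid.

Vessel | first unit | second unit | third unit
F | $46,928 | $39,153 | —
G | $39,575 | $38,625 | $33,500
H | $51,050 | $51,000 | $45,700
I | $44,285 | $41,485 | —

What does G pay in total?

G pays $39,575

Merging the schedules and taking the best 7: 51,050 (H-1), 51,000 (H-2), 46,928 (F-1), 45,700 (H-3), 44,285 (I-1), 41,485 (I-2), 39,575 (G-1)
Next rejected bid: $39,153 (not a price — pay-as-bid).
G's winning unit-bids: 39,575 = $39,575.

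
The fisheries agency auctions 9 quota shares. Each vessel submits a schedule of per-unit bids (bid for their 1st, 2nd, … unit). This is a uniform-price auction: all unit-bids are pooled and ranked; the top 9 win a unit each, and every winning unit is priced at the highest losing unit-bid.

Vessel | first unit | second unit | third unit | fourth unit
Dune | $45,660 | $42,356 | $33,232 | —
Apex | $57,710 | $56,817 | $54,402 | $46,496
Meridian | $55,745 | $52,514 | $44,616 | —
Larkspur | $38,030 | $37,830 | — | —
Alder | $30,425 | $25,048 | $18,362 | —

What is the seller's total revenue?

Total revenue: $342,270

All unit-bids, highest first — top 9: 57,710 (Apex-1), 56,817 (Apex-2), 55,745 (Meridian-1), 54,402 (Apex-3), 52,514 (Meridian-2), 46,496 (Apex-4), 45,660 (Dune-1), 44,616 (Meridian-3), 42,356 (Dune-2)
First bid not allocated: $38,030.
Allocation: Apex 4, Dune 2, Meridian 3. Every unit priced at $38,030.
Revenue = 9 × 38,030 = $342,270.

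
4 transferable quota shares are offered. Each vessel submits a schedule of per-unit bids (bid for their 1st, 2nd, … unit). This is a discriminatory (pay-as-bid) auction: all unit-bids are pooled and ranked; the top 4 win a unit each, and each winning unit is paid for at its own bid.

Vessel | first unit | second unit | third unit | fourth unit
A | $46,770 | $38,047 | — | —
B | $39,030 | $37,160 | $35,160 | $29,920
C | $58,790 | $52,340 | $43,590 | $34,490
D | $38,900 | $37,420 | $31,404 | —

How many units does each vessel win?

A 1, C 3

All unit-bids, highest first — top 4: 58,790 (C-1), 52,340 (C-2), 46,770 (A-1), 43,590 (C-3)
Next rejected bid: $39,030 (not a price — pay-as-bid).
Allocation: A 1, C 3.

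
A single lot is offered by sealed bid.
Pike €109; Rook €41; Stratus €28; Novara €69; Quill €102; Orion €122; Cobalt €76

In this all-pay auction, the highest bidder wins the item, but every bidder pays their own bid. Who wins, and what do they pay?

Orion pays €122

Bids in order: 122 (Orion) > 109 (Pike) > 102 (Quill) > 76 (Cobalt) > 69 (Novara) > 41 (Rook) > …
Orion wins with the top bid; all bids are sunk regardless.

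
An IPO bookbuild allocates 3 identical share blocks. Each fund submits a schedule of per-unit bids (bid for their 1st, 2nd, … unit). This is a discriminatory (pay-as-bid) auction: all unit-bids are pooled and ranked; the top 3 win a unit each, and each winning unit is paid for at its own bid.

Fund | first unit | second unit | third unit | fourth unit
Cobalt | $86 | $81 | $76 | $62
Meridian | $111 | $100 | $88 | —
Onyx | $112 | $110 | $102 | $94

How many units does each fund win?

Meridian 1, Onyx 2

Pooled unit-bids ranked (top 3): 112 (Onyx-1), 111 (Meridian-1), 110 (Onyx-2)
Next rejected bid: $102 (not a price — pay-as-bid).
Allocation: Meridian 1, Onyx 2.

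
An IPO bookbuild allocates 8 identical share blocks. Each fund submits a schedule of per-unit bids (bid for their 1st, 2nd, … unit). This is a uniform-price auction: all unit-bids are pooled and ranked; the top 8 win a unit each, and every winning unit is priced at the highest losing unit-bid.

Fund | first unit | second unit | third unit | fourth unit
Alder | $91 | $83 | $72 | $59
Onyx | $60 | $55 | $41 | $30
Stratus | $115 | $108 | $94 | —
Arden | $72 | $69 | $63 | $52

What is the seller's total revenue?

Total revenue: $504

All unit-bids, highest first — top 8: 115 (Stratus-1), 108 (Stratus-2), 94 (Stratus-3), 91 (Alder-1), 83 (Alder-2), 72 (Alder-3), 72 (Arden-1), 69 (Arden-2)
First bid not allocated: $63.
Allocation: Alder 3, Arden 2, Stratus 3. Every unit priced at $63.
Revenue = 8 × 63 = $504.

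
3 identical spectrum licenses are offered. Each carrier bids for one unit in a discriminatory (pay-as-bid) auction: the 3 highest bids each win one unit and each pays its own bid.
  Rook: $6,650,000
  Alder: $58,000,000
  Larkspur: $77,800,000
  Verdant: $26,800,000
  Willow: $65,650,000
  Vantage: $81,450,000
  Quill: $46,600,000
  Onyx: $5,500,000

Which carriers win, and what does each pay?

Vantage $81,450,000, Larkspur $77,800,000, Willow $65,650,000

Sorting: 81,450,000 (Vantage), 77,800,000 (Larkspur), 65,650,000 (Willow), 58,000,000 (Alder), 46,600,000 (Quill), …
The 3 highest are Vantage, Larkspur, Willow.
Each winner pays its own bid: Vantage $81,450,000, Larkspur $77,800,000, Willow $65,650,000.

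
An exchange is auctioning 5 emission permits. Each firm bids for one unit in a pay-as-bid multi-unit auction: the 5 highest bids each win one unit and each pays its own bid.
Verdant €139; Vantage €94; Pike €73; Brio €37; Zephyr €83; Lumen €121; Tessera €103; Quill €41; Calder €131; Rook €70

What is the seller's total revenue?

Sorting: 139 (Verdant), 131 (Calder), 121 (Lumen), 103 (Tessera), 94 (Vantage), 83 (Zephyr), 73 (Pike), …
Top 5: Verdant, Calder, Lumen, Tessera, Vantage.
Total revenue = 139 + 131 + 121 + 103 + 94 = €588.

Total revenue: €588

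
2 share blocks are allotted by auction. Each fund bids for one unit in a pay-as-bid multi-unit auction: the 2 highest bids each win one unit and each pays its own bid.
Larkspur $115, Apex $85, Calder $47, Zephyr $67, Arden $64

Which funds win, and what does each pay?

Sorting: 115 (Larkspur), 85 (Apex), 67 (Zephyr), 64 (Arden), …
Winners (2 units): Larkspur, Apex.
Each winner pays its own bid: Larkspur $115, Apex $85.

Larkspur $115, Apex $85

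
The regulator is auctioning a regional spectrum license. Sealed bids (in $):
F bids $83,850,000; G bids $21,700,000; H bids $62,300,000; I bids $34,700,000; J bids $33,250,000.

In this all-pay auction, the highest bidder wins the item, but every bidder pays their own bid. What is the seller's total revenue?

Bids ranked: 83,850,000 (F) > 62,300,000 (H) > 34,700,000 (I) > 33,250,000 (J) > 21,700,000 (G)
F wins with the top bid; all bids are sunk regardless.
Every bidder forfeits their bid regardless of winning.
Revenue = 83,850,000 + 21,700,000 + 62,300,000 + 34,700,000 + 33,250,000 = $235,800,000.

Total revenue: $235,800,000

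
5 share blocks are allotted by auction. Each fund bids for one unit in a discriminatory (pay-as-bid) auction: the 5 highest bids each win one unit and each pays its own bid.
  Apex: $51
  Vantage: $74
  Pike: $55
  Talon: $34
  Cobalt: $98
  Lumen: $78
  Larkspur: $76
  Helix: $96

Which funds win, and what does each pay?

Ordering the bids: 98 (Cobalt), 96 (Helix), 78 (Lumen), 76 (Larkspur), 74 (Vantage), 55 (Pike), 51 (Apex), …
The 5 highest are Cobalt, Helix, Lumen, Larkspur, Vantage.
Each winner pays its own bid: Cobalt $98, Helix $96, Lumen $78, Larkspur $76, Vantage $74.

Cobalt $98, Helix $96, Lumen $78, Larkspur $76, Vantage $74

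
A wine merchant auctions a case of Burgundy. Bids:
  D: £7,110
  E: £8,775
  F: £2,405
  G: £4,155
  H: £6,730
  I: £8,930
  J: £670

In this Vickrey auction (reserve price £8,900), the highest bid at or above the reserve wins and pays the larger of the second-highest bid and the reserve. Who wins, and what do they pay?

I pays £8,900

Rule: the highest bid at or above the reserve wins and pays the larger of the second-highest bid and the reserve.
Bids ranked: 8,930 (I) > 8,775 (E) > 7,110 (D) > 6,730 (H) > 4,155 (G) > 2,405 (F) > …
Highest eligible bid: I at £8,930.
Second-highest bid £8,775 is below the reserve £8,900, so the reserve binds → payment £8,900.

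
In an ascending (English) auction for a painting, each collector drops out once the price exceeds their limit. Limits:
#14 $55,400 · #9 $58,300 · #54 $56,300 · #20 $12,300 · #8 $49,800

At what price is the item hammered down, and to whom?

Limits in order: 58,300 (#9) > 56,300 (#54) > 55,400 (#14) > 49,800 (#8) > 12,300 (#20)
Bidding ends when #54 exits at $56,300; #9 takes it.

#9 wins at $56,300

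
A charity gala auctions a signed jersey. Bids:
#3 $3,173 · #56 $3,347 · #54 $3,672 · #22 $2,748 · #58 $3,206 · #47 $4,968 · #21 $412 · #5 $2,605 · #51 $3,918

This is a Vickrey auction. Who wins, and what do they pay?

Bids ranked: 4,968 (#47) > 3,918 (#51) > 3,672 (#54) > 3,347 (#56) > 3,206 (#58) > 3,173 (#3) > …
Second-price: #47 pays #51's bid of $3,918.

#47 pays $3,918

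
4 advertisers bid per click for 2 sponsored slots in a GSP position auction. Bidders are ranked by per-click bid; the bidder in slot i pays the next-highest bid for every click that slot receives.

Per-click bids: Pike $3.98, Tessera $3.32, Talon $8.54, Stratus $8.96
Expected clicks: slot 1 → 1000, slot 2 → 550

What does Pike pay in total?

Ranked by bid: $8.96 (Stratus) > $8.54 (Talon) > $3.98 (Pike) > …
Pike ranks below slot 2 → no slot, pays nothing.

Pike pays $0.00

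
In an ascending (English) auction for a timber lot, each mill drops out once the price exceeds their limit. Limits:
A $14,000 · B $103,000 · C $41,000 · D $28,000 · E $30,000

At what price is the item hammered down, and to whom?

B wins at $41,000

Limits in order: 103,000 (B) > 41,000 (C) > 30,000 (E) > 28,000 (D) > 14,000 (A)
C is the last rival to drop out, at $41,000; B remains and wins at that price.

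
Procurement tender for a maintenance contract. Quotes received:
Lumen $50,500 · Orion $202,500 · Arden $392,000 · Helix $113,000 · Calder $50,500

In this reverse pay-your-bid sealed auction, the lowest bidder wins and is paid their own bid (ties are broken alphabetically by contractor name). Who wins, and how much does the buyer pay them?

Sorting bids: 50,500 (Calder) < 50,500 (Lumen) < 113,000 (Helix) < 202,500 (Orion) < 392,000 (Arden)
Tie at $50,500 → Calder wins by tie-break.
Calder is lowest → is paid own bid, $50,500.

Calder is paid $50,500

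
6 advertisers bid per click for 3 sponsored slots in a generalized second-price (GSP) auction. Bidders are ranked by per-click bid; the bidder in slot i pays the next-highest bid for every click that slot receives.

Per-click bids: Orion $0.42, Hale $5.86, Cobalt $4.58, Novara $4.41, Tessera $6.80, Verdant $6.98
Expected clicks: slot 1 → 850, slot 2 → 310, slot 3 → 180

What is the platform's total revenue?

Total revenue: $8421.00

Per-click bids in order: $6.98 (Verdant) > $6.80 (Tessera) > $5.86 (Hale) > $4.58 (Cobalt) > …
Slot 1: Verdant pays $6.80 × 850 = $5780.00
Slot 2: Tessera pays $5.86 × 310 = $1816.60
Slot 3: Hale pays $4.58 × 180 = $824.40
Total = $8421.00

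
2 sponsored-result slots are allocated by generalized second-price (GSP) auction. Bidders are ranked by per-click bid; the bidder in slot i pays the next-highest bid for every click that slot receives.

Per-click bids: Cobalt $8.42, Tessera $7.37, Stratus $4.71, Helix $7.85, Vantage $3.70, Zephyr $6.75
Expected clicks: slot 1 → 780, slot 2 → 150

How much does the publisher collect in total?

Total revenue: $7228.50

Ranked by bid: $8.42 (Cobalt) > $7.85 (Helix) > $7.37 (Tessera) > …
Slot 1: Cobalt pays $7.85 × 780 = $6123.00
Slot 2: Helix pays $7.37 × 150 = $1105.50
Total = $7228.50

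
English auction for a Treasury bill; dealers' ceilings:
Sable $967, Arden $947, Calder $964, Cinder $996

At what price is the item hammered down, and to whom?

Rule: the price rises until one bidder remains; the winner pays the price at which the last rival dropped out.
Limits ranked: 996 (Cinder) > 967 (Sable) > 964 (Calder) > 947 (Arden)
Sable is the last rival to drop out, at $967; Cinder remains and wins at that price.

Cinder wins at $967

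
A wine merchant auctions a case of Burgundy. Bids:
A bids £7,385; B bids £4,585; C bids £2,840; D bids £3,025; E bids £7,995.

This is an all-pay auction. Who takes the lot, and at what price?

All-pay auction: the highest bidder wins the item, but every bidder pays their own bid.
Bids in order: 7,995 (E) > 7,385 (A) > 4,585 (B) > 3,025 (D) > 2,840 (C)
E is highest and takes the item; every bidder forfeits their bid.

E pays £7,995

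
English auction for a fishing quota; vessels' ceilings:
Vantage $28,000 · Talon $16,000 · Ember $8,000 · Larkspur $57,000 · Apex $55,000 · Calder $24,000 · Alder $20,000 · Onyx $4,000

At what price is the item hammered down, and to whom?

Sorting limits: 57,000 (Larkspur) > 55,000 (Apex) > 28,000 (Vantage) > 24,000 (Calder) > 20,000 (Alder) > 16,000 (Talon) > …
Bidding ends when Apex exits at $55,000; Larkspur takes it.

Larkspur wins at $55,000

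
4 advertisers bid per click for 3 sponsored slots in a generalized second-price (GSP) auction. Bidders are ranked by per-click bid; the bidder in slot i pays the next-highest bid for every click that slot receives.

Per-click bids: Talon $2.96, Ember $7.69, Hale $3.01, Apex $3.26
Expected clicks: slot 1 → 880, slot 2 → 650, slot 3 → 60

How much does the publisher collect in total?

Total revenue: $5002.90

Sorting advertisers: $7.69 (Ember) > $3.26 (Apex) > $3.01 (Hale) > $2.96 (Talon)
Slot 1: Ember pays $3.26 × 880 = $2868.80
Slot 2: Apex pays $3.01 × 650 = $1956.50
Slot 3: Hale pays $2.96 × 60 = $177.60
Total = $5002.90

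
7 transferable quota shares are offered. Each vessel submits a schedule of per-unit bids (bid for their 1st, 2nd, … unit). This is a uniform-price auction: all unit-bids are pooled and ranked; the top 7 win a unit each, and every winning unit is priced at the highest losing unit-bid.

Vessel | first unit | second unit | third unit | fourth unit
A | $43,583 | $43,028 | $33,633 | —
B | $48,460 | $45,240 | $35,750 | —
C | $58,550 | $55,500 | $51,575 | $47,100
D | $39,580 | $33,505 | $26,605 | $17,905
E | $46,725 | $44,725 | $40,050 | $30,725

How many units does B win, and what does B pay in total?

Merging the schedules and taking the best 7: 58,550 (C-1), 55,500 (C-2), 51,575 (C-3), 48,460 (B-1), 47,100 (C-4), 46,725 (E-1), 45,240 (B-2)
Highest rejected unit-bid = $44,725.
B wins 2 unit(s) at $44,725 each.

B: 2 units, pays $89,450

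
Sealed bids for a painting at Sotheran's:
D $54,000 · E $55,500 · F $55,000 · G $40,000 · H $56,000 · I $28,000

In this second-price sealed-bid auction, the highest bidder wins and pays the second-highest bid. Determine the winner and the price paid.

Sorting bids: 56,000 (H) > 55,500 (E) > 55,000 (F) > 54,000 (D) > 40,000 (G) > 28,000 (I)
Second-price: H pays E's bid of $55,500.

H pays $55,500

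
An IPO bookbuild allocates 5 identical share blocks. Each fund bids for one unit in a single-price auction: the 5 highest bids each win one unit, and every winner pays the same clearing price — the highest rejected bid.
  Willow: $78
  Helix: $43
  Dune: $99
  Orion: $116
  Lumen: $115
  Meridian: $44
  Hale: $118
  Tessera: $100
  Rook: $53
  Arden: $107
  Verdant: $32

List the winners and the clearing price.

Sorting: 118 (Hale), 116 (Orion), 115 (Lumen), 107 (Arden), 100 (Tessera), 99 (Dune), 78 (Willow), …
Top 5: Hale, Orion, Lumen, Arden, Tessera.
Highest unsuccessful bid: $99 → clearing price.

Hale, Orion, Lumen, Arden, Tessera; each pays $99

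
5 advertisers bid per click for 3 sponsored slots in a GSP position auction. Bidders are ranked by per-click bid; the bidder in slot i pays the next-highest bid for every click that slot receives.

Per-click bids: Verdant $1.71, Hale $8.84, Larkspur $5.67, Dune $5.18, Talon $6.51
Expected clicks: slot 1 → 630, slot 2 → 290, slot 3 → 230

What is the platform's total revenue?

Total revenue: $6937.00

Per-click bids in order: $8.84 (Hale) > $6.51 (Talon) > $5.67 (Larkspur) > $5.18 (Dune) > …
Slot 1: Hale pays $6.51 × 630 = $4101.30
Slot 2: Talon pays $5.67 × 290 = $1644.30
Slot 3: Larkspur pays $5.18 × 230 = $1191.40
Total = $6937.00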